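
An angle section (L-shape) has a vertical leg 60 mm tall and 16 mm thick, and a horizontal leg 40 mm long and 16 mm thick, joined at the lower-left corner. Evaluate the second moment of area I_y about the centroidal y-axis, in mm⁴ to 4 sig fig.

Decompose the section into non-overlapping parts with the origin at the bottom-left of its bounding rectangle.
Vertical leg: 16 × 60, A = 960 mm², x = 8 mm, Ī = 20 480 mm⁴.
Horizontal leg (remainder): 24 × 16, A = 384 mm², x = 28 mm, Ī = 18 432 mm⁴.
Centroid: x̄ = ΣA·x / ΣA = 13.7143 mm.
Transfer each piece to the centroidal y-axis using Ī + A·d² with d = x − 13.7143:
  vertical leg: d = -5.71429 mm → contributes +51826.9 mm⁴
  horizontal leg (remainder): d = 14.2857 mm → contributes +96799.3 mm⁴
Total I = 148 626 mm⁴.

I_y ≈ 1.486 × 10⁵ mm⁴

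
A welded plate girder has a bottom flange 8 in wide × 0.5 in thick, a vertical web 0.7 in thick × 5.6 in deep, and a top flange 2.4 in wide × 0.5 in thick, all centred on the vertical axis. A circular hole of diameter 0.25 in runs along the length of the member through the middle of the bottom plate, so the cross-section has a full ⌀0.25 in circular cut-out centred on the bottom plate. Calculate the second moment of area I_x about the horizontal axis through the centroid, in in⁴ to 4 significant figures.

I_x ≈ 50.51 in⁴

Decompose the section into non-overlapping parts with the origin at the bottom-left of its bounding rectangle.
Bottom plate: 8 × 0.5, A = 4 in², y = 0.25 in, Ī = 0.0833333 in⁴.
Web plate: 0.7 × 5.6, A = 3.92 in², y = 3.3 in, Ī = 10.2443 in⁴.
Top plate: 2.4 × 0.5, A = 1.2 in², y = 6.35 in, Ī = 0.025 in⁴.
Hole (subtracted): ⌀0.25, A = 0.0490874 in², y = 0.25 in, Ī = 0.000191748 in⁴.
Centroid: ȳ = ΣA·y / ΣA = 2.37503 in.
Transfer each piece to the horizontal axis through the centroid using Ī + A·d² with d = y − 2.37503:
  bottom plate: d = -2.12503 in → contributes +18.1464 in⁴
  web plate: d = 0.924966 in → contributes +13.5981 in⁴
  top plate: d = 3.97497 in → contributes +18.9854 in⁴
  hole: d = -2.12503 in → contributes −0.221859 in⁴
Total I = 50.508 in⁴.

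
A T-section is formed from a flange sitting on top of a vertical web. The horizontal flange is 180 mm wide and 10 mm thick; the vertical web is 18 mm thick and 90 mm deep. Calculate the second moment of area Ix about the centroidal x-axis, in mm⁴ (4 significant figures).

Ix ≈ 3.240 × 10⁶ mm⁴

Treat the section as a set of non-overlapping primitives; coordinates are from the bounding-box lower-left.
Flange: 180 × 10, A = 1 800 mm², y = 95 mm, Ī = 15 000 mm⁴.
Web: 18 × 90, A = 1 620 mm², y = 45 mm, Ī = 1 093 500 mm⁴.
Centroid: ȳ = ΣA·y / ΣA = 71.3158 mm.
Transfer each piece to the centroidal x-axis using Ī + A·d² with d = y − 71.3158:
  flange: d = 23.6842 mm → contributes +1 024 695 mm⁴
  web: d = -26.3158 mm → contributes +2 215 384 mm⁴
Total I = 3 240 079 mm⁴.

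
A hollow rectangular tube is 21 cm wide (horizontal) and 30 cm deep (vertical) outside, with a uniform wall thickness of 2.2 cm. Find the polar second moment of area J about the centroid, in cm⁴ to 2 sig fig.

Decompose the section into non-overlapping parts with the origin at the bottom-left of its bounding rectangle.
Outer rectangle: 21 × 30, A = 630 cm², y = 15 cm, Ī = 47 250 cm⁴.
Inner void (subtracted): 16.6 × 25.6, A = 425 cm², y = 15 cm, Ī = 23 208 cm⁴.
By symmetry the centroid is at mid-height, ȳ = 15 cm.
All pieces are centred on the centroidal x-axis, so I = ΣĪ (holes subtracted) = 24 042 cm⁴.
Repeating about the centroidal y-axis gives I_y = 13 394 cm⁴.
Polar second moment: J = I_x + I_y = 37 436 cm⁴.

J ≈ 3.7 × 10⁴ cm⁴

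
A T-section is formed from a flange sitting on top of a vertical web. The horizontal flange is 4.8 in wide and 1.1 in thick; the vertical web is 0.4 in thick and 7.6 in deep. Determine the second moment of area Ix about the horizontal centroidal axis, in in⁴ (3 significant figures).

Ix ≈ 51.7 in⁴

Split into non-overlapping primitives; take the origin at the lower-left of the bounding box.
Flange: 4.8 × 1.1, A = 5.28 in², y = 8.15 in, Ī = 0.5324 in⁴.
Web: 0.4 × 7.6, A = 3.04 in², y = 3.8 in, Ī = 14.633 in⁴.
Centroid: ȳ = ΣA·y / ΣA = 6.5606 in.
Transfer each piece to the horizontal centroidal axis using Ī + A·d² with d = y − 6.5606:
  flange: d = 1.5894 in → contributes +13.871 in⁴
  web: d = -2.7606 in → contributes +37.8 in⁴
Total I = 51.671 in⁴.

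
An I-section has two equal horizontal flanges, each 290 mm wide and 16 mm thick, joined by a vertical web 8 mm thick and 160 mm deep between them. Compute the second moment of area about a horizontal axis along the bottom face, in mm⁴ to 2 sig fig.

Treat the section as a set of non-overlapping primitives; coordinates are from the bounding-box lower-left.
Bottom flange: 290 × 16, A = 4 640 mm², y = 8 mm, Ī = 98 987 mm⁴.
Web: 8 × 160, A = 1 280 mm², y = 96 mm, Ī = 2 730 667 mm⁴.
Top flange: 290 × 16, A = 4 640 mm², y = 184 mm, Ī = 98 987 mm⁴.
Transfer each piece to the base of the section using Ī + A·d² with d = y − 0:
  bottom flange: d = 8 mm → contributes +395 947 mm⁴
  web: d = 96 mm → contributes +14 527 147 mm⁴
  top flange: d = 184 mm → contributes +157 190 827 mm⁴
Total I = 172 113 920 mm⁴.

I_base ≈ 1.7 × 10⁸ mm⁴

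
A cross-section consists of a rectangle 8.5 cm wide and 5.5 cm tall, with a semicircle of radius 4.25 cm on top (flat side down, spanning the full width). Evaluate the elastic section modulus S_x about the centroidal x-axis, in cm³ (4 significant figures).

S_x ≈ 98.44 cm³

Treat the section as a set of non-overlapping primitives; coordinates are from the bounding-box lower-left.
Rectangular body: 8.5 × 5.5, A = 46.75 cm², y = 2.75 cm, Ī = 117.849 cm⁴.
Semicircular cap: semicircle r = 4.25, A = 28.3725 cm², y = 7.30376 cm, Ī = 35.8086 cm⁴.
Centroid: ȳ = ΣA·y / ΣA = 4.46988 cm.
Transfer each piece to the centroidal x-axis using Ī + A·d² with d = y − 4.46988:
  rectangular body: d = -1.71988 cm → contributes +256.134 cm⁴
  semicircular cap: d = 2.83388 cm → contributes +263.665 cm⁴
Total I = 519.799 cm⁴.
Extreme fibre distance c = 5.28012 cm; S = I/c = 98.4445 cm³.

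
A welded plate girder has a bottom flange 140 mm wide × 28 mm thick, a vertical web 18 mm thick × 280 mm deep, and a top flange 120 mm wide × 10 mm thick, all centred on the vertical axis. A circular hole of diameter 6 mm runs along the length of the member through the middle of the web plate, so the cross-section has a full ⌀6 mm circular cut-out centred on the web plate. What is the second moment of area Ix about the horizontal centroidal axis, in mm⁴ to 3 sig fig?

Ix ≈ 1.33 × 10⁸ mm⁴

Split into non-overlapping primitives; take the origin at the lower-left of the bounding box.
Bottom plate: 140 × 28, A = 3 920 mm², y = 14 mm, Ī = 256 107 mm⁴.
Web plate: 18 × 280, A = 5 040 mm², y = 168 mm, Ī = 32 928 000 mm⁴.
Top plate: 120 × 10, A = 1 200 mm², y = 313 mm, Ī = 10 000 mm⁴.
Hole (subtracted): ⌀6, A = 28.274 mm², y = 168 mm, Ī = 63.617 mm⁴.
Centroid: ȳ = ΣA·y / ΣA = 125.59 mm.
Transfer each piece to the horizontal centroidal axis using Ī + A·d² with d = y − 125.59:
  bottom plate: d = -111.59 mm → contributes +49 069 793 mm⁴
  web plate: d = 42.409 mm → contributes +41 992 711 mm⁴
  top plate: d = 187.41 mm → contributes +42 156 722 mm⁴
  hole: d = 42.409 mm → contributes −50 917 mm⁴
Total I = 133 168 309 mm⁴.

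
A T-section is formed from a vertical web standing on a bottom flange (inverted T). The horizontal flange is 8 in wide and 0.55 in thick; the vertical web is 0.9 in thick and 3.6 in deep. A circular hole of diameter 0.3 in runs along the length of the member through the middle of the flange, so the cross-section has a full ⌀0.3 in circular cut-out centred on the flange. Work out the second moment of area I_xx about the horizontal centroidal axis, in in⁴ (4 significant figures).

Treat the section as a set of non-overlapping primitives; coordinates are from the bounding-box lower-left.
Flange: 8 × 0.55, A = 4.4 in², y = 0.275 in, Ī = 0.110917 in⁴.
Web: 0.9 × 3.6, A = 3.24 in², y = 2.35 in, Ī = 3.4992 in⁴.
Hole (subtracted): ⌀0.3, A = 0.0706858 in², y = 0.275 in, Ī = 0.000397608 in⁴.
Centroid: ȳ = ΣA·y / ΣA = 1.16319 in.
Transfer each piece to the horizontal centroidal axis using Ī + A·d² with d = y − 1.16319:
  flange: d = -0.888191 in → contributes +3.58201 in⁴
  web: d = 1.18681 in → contributes +8.06279 in⁴
  hole: d = -0.888191 in → contributes −0.0561605 in⁴
Total I = 11.5886 in⁴.

I_xx ≈ 11.59 in⁴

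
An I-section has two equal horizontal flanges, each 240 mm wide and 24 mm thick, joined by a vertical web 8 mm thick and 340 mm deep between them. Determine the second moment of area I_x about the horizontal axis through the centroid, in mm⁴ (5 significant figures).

Break the section into simple shapes (no overlaps), measuring from the bottom-left corner of the bounding box.
Bottom flange: 240 × 24, A = 5 760 mm², y = 12 mm, Ī = 276 480 mm⁴.
Web: 8 × 340, A = 2 720 mm², y = 194 mm, Ī = 26 202 667 mm⁴.
Top flange: 240 × 24, A = 5 760 mm², y = 376 mm, Ī = 276 480 mm⁴.
By symmetry the centroid is at mid-height, ȳ = 194 mm.
Transfer each piece to the horizontal axis through the centroid using Ī + A·d² with d = y − 194:
  bottom flange: d = -182 mm → contributes +191 070 720 mm⁴
  web: d = 0 mm → contributes +26 202 667 mm⁴
  top flange: d = 182 mm → contributes +191 070 720 mm⁴
Total I = 408 344 107 mm⁴.

I_x ≈ 4.0834 × 10⁸ mm⁴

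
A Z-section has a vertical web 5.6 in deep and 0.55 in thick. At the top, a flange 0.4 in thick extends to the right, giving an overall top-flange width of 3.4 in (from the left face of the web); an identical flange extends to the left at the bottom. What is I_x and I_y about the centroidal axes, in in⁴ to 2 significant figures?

I_x ≈ 23 in⁴, I_y ≈ 8.2 in⁴

Decompose the section into non-overlapping parts with the origin at the bottom-left of its bounding rectangle.
Web: 0.55 × 5.6, A = 3.08 in², y = 2.8 in, Ī = 8.049 in⁴.
Top flange (beyond web): 2.85 × 0.4, A = 1.14 in², y = 5.4 in, Ī = 0.0152 in⁴.
Bottom flange (beyond web): 2.85 × 0.4, A = 1.14 in², y = 0.2 in, Ī = 0.0152 in⁴.
Centroid: ȳ = ΣA·y / ΣA = 2.8 in.
Transfer each piece to the centroidal x-axis using Ī + A·d² with d = y − 2.8:
  web: d = 0 in → contributes +8.049 in⁴
  top flange (beyond web): d = 2.6 in → contributes +7.722 in⁴
  bottom flange (beyond web): d = -2.6 in → contributes +7.722 in⁴
Total I = 23.49 in⁴.
For the y-axis: x̄ = 3.125 in.
Repeating about the centroidal y-axis gives I_y = 8.21 in⁴.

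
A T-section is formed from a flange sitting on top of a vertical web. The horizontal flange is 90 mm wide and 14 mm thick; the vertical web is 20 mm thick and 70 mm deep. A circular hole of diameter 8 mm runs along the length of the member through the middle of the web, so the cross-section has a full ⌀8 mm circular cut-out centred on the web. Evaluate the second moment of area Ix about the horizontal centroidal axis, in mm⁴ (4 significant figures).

Split into non-overlapping primitives; take the origin at the lower-left of the bounding box.
Flange: 90 × 14, A = 1 260 mm², y = 77 mm, Ī = 20 580 mm⁴.
Web: 20 × 70, A = 1 400 mm², y = 35 mm, Ī = 571 667 mm⁴.
Hole (subtracted): ⌀8, A = 50.2655 mm², y = 35 mm, Ī = 201.062 mm⁴.
Centroid: ȳ = ΣA·y / ΣA = 55.2779 mm.
Transfer each piece to the horizontal centroidal axis using Ī + A·d² with d = y − 55.2779:
  flange: d = 21.7221 mm → contributes +615 109 mm⁴
  web: d = -20.2779 mm → contributes +1 147 339 mm⁴
  hole: d = -20.2779 mm → contributes −20869.9 mm⁴
Total I = 1 741 578 mm⁴.

Ix ≈ 1.742 × 10⁶ mm⁴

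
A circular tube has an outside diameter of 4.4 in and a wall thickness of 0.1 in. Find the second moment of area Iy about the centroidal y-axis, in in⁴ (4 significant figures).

Break the section into simple shapes (no overlaps), measuring from the bottom-left corner of the bounding box.
Outer circle: ⌀4.4, A = 15.2053 in², x = 2.2 in, Ī = 18.3984 in⁴.
Bore (subtracted): ⌀4.2, A = 13.8544 in², x = 2.2 in, Ī = 15.2745 in⁴.
By symmetry the centroid is at mid-width, x̄ = 2.2 in.
All pieces are centred on the centroidal y-axis, so I = ΣĪ (holes subtracted) = 3.12392 in⁴.

Iy ≈ 3.124 in⁴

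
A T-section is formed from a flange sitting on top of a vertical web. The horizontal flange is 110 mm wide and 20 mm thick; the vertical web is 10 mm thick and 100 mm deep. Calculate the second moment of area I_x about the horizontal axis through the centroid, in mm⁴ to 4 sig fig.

I_x ≈ 3.382 × 10⁶ mm⁴

Treat the section as a set of non-overlapping primitives; coordinates are from the bounding-box lower-left.
Flange: 110 × 20, A = 2 200 mm², y = 110 mm, Ī = 73333.3 mm⁴.
Web: 10 × 100, A = 1 000 mm², y = 50 mm, Ī = 833 333 mm⁴.
Centroid: ȳ = ΣA·y / ΣA = 91.25 mm.
Transfer each piece to the horizontal axis through the centroid using Ī + A·d² with d = y − 91.25:
  flange: d = 18.75 mm → contributes +846 771 mm⁴
  web: d = -41.25 mm → contributes +2 534 896 mm⁴
Total I = 3 381 667 mm⁴.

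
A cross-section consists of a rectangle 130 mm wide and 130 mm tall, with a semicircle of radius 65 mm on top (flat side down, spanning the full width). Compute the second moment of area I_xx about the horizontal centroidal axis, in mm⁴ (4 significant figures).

I_xx ≈ 6.661 × 10⁷ mm⁴

Treat the section as a set of non-overlapping primitives; coordinates are from the bounding-box lower-left.
Rectangular body: 130 × 130, A = 16 900 mm², y = 65 mm, Ī = 23 800 833 mm⁴.
Semicircular cap: semicircle r = 65, A = 6636.61 mm², y = 157.587 mm, Ī = 1 959 230 mm⁴.
Centroid: ȳ = ΣA·y / ΣA = 91.1067 mm.
Transfer each piece to the horizontal centroidal axis using Ī + A·d² with d = y − 91.1067:
  rectangular body: d = -26.1067 mm → contributes +35 319 191 mm⁴
  semicircular cap: d = 66.4802 mm → contributes +31 290 489 mm⁴
Total I = 66 609 680 mm⁴.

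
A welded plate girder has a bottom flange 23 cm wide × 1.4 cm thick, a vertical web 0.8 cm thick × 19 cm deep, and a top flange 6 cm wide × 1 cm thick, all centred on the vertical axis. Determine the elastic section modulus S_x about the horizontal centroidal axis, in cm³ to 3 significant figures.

Decompose the section into non-overlapping parts with the origin at the bottom-left of its bounding rectangle.
Bottom plate: 23 × 1.4, A = 32.2 cm², y = 0.7 cm, Ī = 5.2593 cm⁴.
Web plate: 0.8 × 19, A = 15.2 cm², y = 10.9 cm, Ī = 457.27 cm⁴.
Top plate: 6 × 1, A = 6 cm², y = 20.9 cm, Ī = 0.5 cm⁴.
Centroid: ȳ = ΣA·y / ΣA = 5.873 cm.
Transfer each piece to the horizontal centroidal axis using Ī + A·d² with d = y − 5.873:
  bottom plate: d = -5.173 cm → contributes +866.94 cm⁴
  web plate: d = 5.027 cm → contributes +841.38 cm⁴
  top plate: d = 15.027 cm → contributes +1355.4 cm⁴
Total I = 3063.7 cm⁴.
Extreme fibre distance c = 15.527 cm; S = I/c = 197.31 cm³.

S_x ≈ 197 cm³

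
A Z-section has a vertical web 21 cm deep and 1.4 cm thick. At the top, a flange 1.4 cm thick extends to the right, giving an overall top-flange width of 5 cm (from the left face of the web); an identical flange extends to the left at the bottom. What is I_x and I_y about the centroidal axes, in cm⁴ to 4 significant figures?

I_x ≈ 2050 cm⁴, I_y ≈ 78.69 cm⁴

Split into non-overlapping primitives; take the origin at the lower-left of the bounding box.
Web: 1.4 × 21, A = 29.4 cm², y = 10.5 cm, Ī = 1080.45 cm⁴.
Top flange (beyond web): 3.6 × 1.4, A = 5.04 cm², y = 20.3 cm, Ī = 0.8232 cm⁴.
Bottom flange (beyond web): 3.6 × 1.4, A = 5.04 cm², y = 0.7 cm, Ī = 0.8232 cm⁴.
Centroid: ȳ = ΣA·y / ΣA = 10.5 cm.
Transfer each piece to the centroidal x-axis using Ī + A·d² with d = y − 10.5:
  web: d = 0 cm → contributes +1080.45 cm⁴
  top flange (beyond web): d = 9.8 cm → contributes +484.865 cm⁴
  bottom flange (beyond web): d = -9.8 cm → contributes +484.865 cm⁴
Total I = 2050.18 cm⁴.
For the y-axis: x̄ = 4.3 cm.
Repeating about the centroidal y-axis gives I_y = 78.6884 cm⁴.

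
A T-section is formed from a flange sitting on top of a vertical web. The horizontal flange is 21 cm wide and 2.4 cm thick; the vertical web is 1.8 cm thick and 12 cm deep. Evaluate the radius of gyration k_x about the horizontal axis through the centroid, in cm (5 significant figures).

Break the section into simple shapes (no overlaps), measuring from the bottom-left corner of the bounding box.
Flange: 21 × 2.4, A = 50.4 cm², y = 13.2 cm, Ī = 24.192 cm⁴.
Web: 1.8 × 12, A = 21.6 cm², y = 6 cm, Ī = 259.2 cm⁴.
Centroid: ȳ = ΣA·y / ΣA = 11.04 cm.
Transfer each piece to the horizontal axis through the centroid using Ī + A·d² with d = y − 11.04:
  flange: d = 2.16 cm → contributes +259.3382 cm⁴
  web: d = -5.04 cm → contributes +807.8746 cm⁴
Total I = 1067.213 cm⁴.
Radius of gyration: k = √(I/A) = √(1067.213 / 72) = 3.849987 cm.

k_x ≈ 3.8500 cm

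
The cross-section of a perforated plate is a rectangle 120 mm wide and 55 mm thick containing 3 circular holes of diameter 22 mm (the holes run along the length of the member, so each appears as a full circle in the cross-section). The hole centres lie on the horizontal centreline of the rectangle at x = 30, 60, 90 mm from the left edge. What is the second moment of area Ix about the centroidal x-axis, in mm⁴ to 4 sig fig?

Ix ≈ 1.629 × 10⁶ mm⁴

Decompose the section into non-overlapping parts with the origin at the bottom-left of its bounding rectangle.
Plate: 120 × 55, A = 6 600 mm², y = 27.5 mm, Ī = 1 663 750 mm⁴.
Hole 1 (subtracted): ⌀22, A = 380.133 mm², y = 27.5 mm, Ī = 11 499 mm⁴.
Hole 2 (subtracted): ⌀22, A = 380.133 mm², y = 27.5 mm, Ī = 11 499 mm⁴.
Hole 3 (subtracted): ⌀22, A = 380.133 mm², y = 27.5 mm, Ī = 11 499 mm⁴.
By symmetry the centroid is at mid-height, ȳ = 27.5 mm.
All pieces are centred on the centroidal x-axis, so I = ΣĪ (holes subtracted) = 1 629 253 mm⁴.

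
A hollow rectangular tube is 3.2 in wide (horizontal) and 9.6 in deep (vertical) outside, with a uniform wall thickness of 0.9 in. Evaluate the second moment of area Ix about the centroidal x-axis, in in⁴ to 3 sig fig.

Ix ≈ 181 in⁴

Break the section into simple shapes (no overlaps), measuring from the bottom-left corner of the bounding box.
Outer rectangle: 3.2 × 9.6, A = 30.72 in², y = 4.8 in, Ī = 235.93 in⁴.
Inner void (subtracted): 1.4 × 7.8, A = 10.92 in², y = 4.8 in, Ī = 55.364 in⁴.
By symmetry the centroid is at mid-height, ȳ = 4.8 in.
All pieces are centred on the centroidal x-axis, so I = ΣĪ (holes subtracted) = 180.57 in⁴.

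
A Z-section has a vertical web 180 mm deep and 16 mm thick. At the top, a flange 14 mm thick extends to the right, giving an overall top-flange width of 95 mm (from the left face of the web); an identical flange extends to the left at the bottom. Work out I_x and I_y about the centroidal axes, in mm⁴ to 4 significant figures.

Treat the section as a set of non-overlapping primitives; coordinates are from the bounding-box lower-left.
Web: 16 × 180, A = 2 880 mm², y = 90 mm, Ī = 7 776 000 mm⁴.
Top flange (beyond web): 79 × 14, A = 1 106 mm², y = 173 mm, Ī = 18064.7 mm⁴.
Bottom flange (beyond web): 79 × 14, A = 1 106 mm², y = 7 mm, Ī = 18064.7 mm⁴.
Centroid: ȳ = ΣA·y / ΣA = 90 mm.
Transfer each piece to the centroidal x-axis using Ī + A·d² with d = y − 90:
  web: d = 0 mm → contributes +7 776 000 mm⁴
  top flange (beyond web): d = 83 mm → contributes +7 637 299 mm⁴
  bottom flange (beyond web): d = -83 mm → contributes +7 637 299 mm⁴
Total I = 23 050 597 mm⁴.
For the y-axis: x̄ = 87 mm.
Repeating about the centroidal y-axis gives I_y = 6 202 689 mm⁴.

I_x ≈ 2.305 × 10⁷ mm⁴, I_y ≈ 6.203 × 10⁶ mm⁴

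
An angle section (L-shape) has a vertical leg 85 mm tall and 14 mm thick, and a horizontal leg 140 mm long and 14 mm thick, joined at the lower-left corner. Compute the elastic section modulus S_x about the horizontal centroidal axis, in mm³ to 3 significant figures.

Decompose the section into non-overlapping parts with the origin at the bottom-left of its bounding rectangle.
Vertical leg: 14 × 85, A = 1 190 mm², y = 42.5 mm, Ī = 716 479 mm⁴.
Horizontal leg (remainder): 126 × 14, A = 1 764 mm², y = 7 mm, Ī = 28 812 mm⁴.
Centroid: ȳ = ΣA·y / ΣA = 21.301 mm.
Transfer each piece to the horizontal centroidal axis using Ī + A·d² with d = y − 21.301:
  vertical leg: d = 21.199 mm → contributes +1 251 265 mm⁴
  horizontal leg (remainder): d = -14.301 mm → contributes +389 580 mm⁴
Total I = 1 640 845 mm⁴.
Extreme fibre distance c = 63.699 mm; S = I/c = 25 759 mm³.

S_x ≈ 2.58 × 10⁴ mm³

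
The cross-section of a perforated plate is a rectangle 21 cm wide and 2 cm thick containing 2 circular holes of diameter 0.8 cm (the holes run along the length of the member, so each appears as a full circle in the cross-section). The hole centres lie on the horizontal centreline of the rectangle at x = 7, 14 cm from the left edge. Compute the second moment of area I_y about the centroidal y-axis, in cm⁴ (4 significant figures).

Treat the section as a set of non-overlapping primitives; coordinates are from the bounding-box lower-left.
Plate: 21 × 2, A = 42 cm², x = 10.5 cm, Ī = 1543.5 cm⁴.
Hole 1 (subtracted): ⌀0.8, A = 0.502655 cm², x = 7 cm, Ī = 0.0201062 cm⁴.
Hole 2 (subtracted): ⌀0.8, A = 0.502655 cm², x = 14 cm, Ī = 0.0201062 cm⁴.
By symmetry the centroid is at mid-width, x̄ = 10.5 cm.
Transfer each piece to the centroidal y-axis using Ī + A·d² with d = x − 10.5:
  plate: d = 0 cm → contributes +1543.5 cm⁴
  hole 1: d = -3.5 cm → contributes −6.17763 cm⁴
  hole 2: d = 3.5 cm → contributes −6.17763 cm⁴
Total I = 1531.14 cm⁴.

I_y ≈ 1531 cm⁴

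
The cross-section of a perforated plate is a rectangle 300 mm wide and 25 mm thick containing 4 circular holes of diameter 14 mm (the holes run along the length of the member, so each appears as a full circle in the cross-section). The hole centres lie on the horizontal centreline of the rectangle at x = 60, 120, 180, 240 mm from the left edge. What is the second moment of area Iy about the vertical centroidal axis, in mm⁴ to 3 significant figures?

Treat the section as a set of non-overlapping primitives; coordinates are from the bounding-box lower-left.
Plate: 300 × 25, A = 7 500 mm², x = 150 mm, Ī = 56 250 000 mm⁴.
Hole 1 (subtracted): ⌀14, A = 153.94 mm², x = 60 mm, Ī = 1885.7 mm⁴.
Hole 2 (subtracted): ⌀14, A = 153.94 mm², x = 120 mm, Ī = 1885.7 mm⁴.
Hole 3 (subtracted): ⌀14, A = 153.94 mm², x = 180 mm, Ī = 1885.7 mm⁴.
Hole 4 (subtracted): ⌀14, A = 153.94 mm², x = 240 mm, Ī = 1885.7 mm⁴.
By symmetry the centroid is at mid-width, x̄ = 150 mm.
Transfer each piece to the vertical centroidal axis using Ī + A·d² with d = x − 150:
  plate: d = 0 mm → contributes +56 250 000 mm⁴
  hole 1: d = -90 mm → contributes −1 248 784 mm⁴
  hole 2: d = -30 mm → contributes −140 430 mm⁴
  hole 3: d = 30 mm → contributes −140 430 mm⁴
  hole 4: d = 90 mm → contributes −1 248 784 mm⁴
Total I = 53 471 572 mm⁴.

Iy ≈ 5.35 × 10⁷ mm⁴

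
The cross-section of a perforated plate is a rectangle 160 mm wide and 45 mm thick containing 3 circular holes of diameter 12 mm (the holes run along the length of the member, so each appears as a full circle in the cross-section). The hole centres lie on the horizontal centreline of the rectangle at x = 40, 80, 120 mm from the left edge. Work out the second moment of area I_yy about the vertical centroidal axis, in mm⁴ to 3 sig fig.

I_yy ≈ 1.50 × 10⁷ mm⁴

Treat the section as a set of non-overlapping primitives; coordinates are from the bounding-box lower-left.
Plate: 160 × 45, A = 7 200 mm², x = 80 mm, Ī = 15 360 000 mm⁴.
Hole 1 (subtracted): ⌀12, A = 113.1 mm², x = 40 mm, Ī = 1017.9 mm⁴.
Hole 2 (subtracted): ⌀12, A = 113.1 mm², x = 80 mm, Ī = 1017.9 mm⁴.
Hole 3 (subtracted): ⌀12, A = 113.1 mm², x = 120 mm, Ī = 1017.9 mm⁴.
By symmetry the centroid is at mid-width, x̄ = 80 mm.
Transfer each piece to the vertical centroidal axis using Ī + A·d² with d = x − 80:
  plate: d = 0 mm → contributes +15 360 000 mm⁴
  hole 1: d = -40 mm → contributes −181 974 mm⁴
  hole 2: d = 0 mm → contributes −1017.9 mm⁴
  hole 3: d = 40 mm → contributes −181 974 mm⁴
Total I = 14 995 035 mm⁴.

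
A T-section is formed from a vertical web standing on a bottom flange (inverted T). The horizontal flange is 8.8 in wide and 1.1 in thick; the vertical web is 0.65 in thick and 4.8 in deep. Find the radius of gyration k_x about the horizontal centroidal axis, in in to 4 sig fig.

Split into non-overlapping primitives; take the origin at the lower-left of the bounding box.
Flange: 8.8 × 1.1, A = 9.68 in², y = 0.55 in, Ī = 0.976067 in⁴.
Web: 0.65 × 4.8, A = 3.12 in², y = 3.5 in, Ī = 5.9904 in⁴.
Centroid: ȳ = ΣA·y / ΣA = 1.26906 in.
Transfer each piece to the horizontal centroidal axis using Ī + A·d² with d = y − 1.26906:
  flange: d = -0.719063 in → contributes +5.98112 in⁴
  web: d = 2.23094 in → contributes +21.5189 in⁴
Total I = 27.5 in⁴.
Radius of gyration: k = √(I/A) = √(27.5 / 12.8) = 1.46576 in.

k_x ≈ 1.466 in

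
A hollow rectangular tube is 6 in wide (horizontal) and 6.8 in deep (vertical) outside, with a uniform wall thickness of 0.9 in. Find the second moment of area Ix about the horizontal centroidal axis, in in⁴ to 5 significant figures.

Decompose the section into non-overlapping parts with the origin at the bottom-left of its bounding rectangle.
Outer rectangle: 6 × 6.8, A = 40.8 in², y = 3.4 in, Ī = 157.216 in⁴.
Inner void (subtracted): 4.2 × 5, A = 21 in², y = 3.4 in, Ī = 43.75 in⁴.
By symmetry the centroid is at mid-height, ȳ = 3.4 in.
All pieces are centred on the horizontal centroidal axis, so I = ΣĪ (holes subtracted) = 113.466 in⁴.

Ix ≈ 113.47 in⁴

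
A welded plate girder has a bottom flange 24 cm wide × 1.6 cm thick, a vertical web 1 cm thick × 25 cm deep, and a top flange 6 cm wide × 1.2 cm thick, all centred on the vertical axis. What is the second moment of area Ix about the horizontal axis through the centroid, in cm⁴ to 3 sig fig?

Break the section into simple shapes (no overlaps), measuring from the bottom-left corner of the bounding box.
Bottom plate: 24 × 1.6, A = 38.4 cm², y = 0.8 cm, Ī = 8.192 cm⁴.
Web plate: 1 × 25, A = 25 cm², y = 14.1 cm, Ī = 1302.1 cm⁴.
Top plate: 6 × 1.2, A = 7.2 cm², y = 27.2 cm, Ī = 0.864 cm⁴.
Centroid: ȳ = ΣA·y / ΣA = 8.202 cm.
Transfer each piece to the horizontal axis through the centroid using Ī + A·d² with d = y − 8.202:
  bottom plate: d = -7.402 cm → contributes +2112.1 cm⁴
  web plate: d = 5.898 cm → contributes +2171.7 cm⁴
  top plate: d = 18.998 cm → contributes +2599.5 cm⁴
Total I = 6883.4 cm⁴.

Ix ≈ 6880 cm⁴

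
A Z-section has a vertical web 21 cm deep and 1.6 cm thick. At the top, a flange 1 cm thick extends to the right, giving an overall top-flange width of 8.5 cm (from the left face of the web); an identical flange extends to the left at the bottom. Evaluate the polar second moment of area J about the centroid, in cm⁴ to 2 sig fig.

Treat the section as a set of non-overlapping primitives; coordinates are from the bounding-box lower-left.
Web: 1.6 × 21, A = 33.6 cm², y = 10.5 cm, Ī = 1 235 cm⁴.
Top flange (beyond web): 6.9 × 1, A = 6.9 cm², y = 20.5 cm, Ī = 0.575 cm⁴.
Bottom flange (beyond web): 6.9 × 1, A = 6.9 cm², y = 0.5 cm, Ī = 0.575 cm⁴.
Centroid: ȳ = ΣA·y / ΣA = 10.5 cm.
Transfer each piece to the centroidal x-axis using Ī + A·d² with d = y − 10.5:
  web: d = 0 cm → contributes +1 235 cm⁴
  top flange (beyond web): d = 10 cm → contributes +690.6 cm⁴
  bottom flange (beyond web): d = -10 cm → contributes +690.6 cm⁴
Total I = 2 616 cm⁴.
For the y-axis: x̄ = 7.7 cm.
Repeating about the centroidal y-axis gives I_y = 311.2 cm⁴.
Polar second moment: J = I_x + I_y = 2 927 cm⁴.

J ≈ 2900 cm⁴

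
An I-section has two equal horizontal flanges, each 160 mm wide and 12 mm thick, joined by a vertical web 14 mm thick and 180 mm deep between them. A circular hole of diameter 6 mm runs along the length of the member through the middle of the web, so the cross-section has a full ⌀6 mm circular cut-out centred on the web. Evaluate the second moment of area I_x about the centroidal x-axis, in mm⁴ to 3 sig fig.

Treat the section as a set of non-overlapping primitives; coordinates are from the bounding-box lower-left.
Bottom flange: 160 × 12, A = 1 920 mm², y = 6 mm, Ī = 23 040 mm⁴.
Web: 14 × 180, A = 2 520 mm², y = 102 mm, Ī = 6 804 000 mm⁴.
Top flange: 160 × 12, A = 1 920 mm², y = 198 mm, Ī = 23 040 mm⁴.
Hole (subtracted): ⌀6, A = 28.274 mm², y = 102 mm, Ī = 63.617 mm⁴.
By symmetry the centroid is at mid-height, ȳ = 102 mm.
Transfer each piece to the centroidal x-axis using Ī + A·d² with d = y − 102:
  bottom flange: d = -96 mm → contributes +17 717 760 mm⁴
  web: d = 0 mm → contributes +6 804 000 mm⁴
  top flange: d = 96 mm → contributes +17 717 760 mm⁴
  hole: d = 0 mm → contributes −63.617 mm⁴
Total I = 42 239 456 mm⁴.

I_x ≈ 4.22 × 10⁷ mm⁴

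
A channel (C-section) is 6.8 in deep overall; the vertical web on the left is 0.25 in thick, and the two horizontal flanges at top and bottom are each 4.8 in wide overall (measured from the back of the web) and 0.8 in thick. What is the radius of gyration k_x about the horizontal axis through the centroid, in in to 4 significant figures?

k_x ≈ 2.841 in

Decompose the section into non-overlapping parts with the origin at the bottom-left of its bounding rectangle.
Web: 0.25 × 6.8, A = 1.7 in², y = 3.4 in, Ī = 6.55067 in⁴.
Top flange (beyond web): 4.55 × 0.8, A = 3.64 in², y = 6.4 in, Ī = 0.194133 in⁴.
Bottom flange (beyond web): 4.55 × 0.8, A = 3.64 in², y = 0.4 in, Ī = 0.194133 in⁴.
By symmetry the centroid is at mid-height, ȳ = 3.4 in.
Transfer each piece to the horizontal axis through the centroid using Ī + A·d² with d = y − 3.4:
  web: d = 0 in → contributes +6.55067 in⁴
  top flange (beyond web): d = 3 in → contributes +32.9541 in⁴
  bottom flange (beyond web): d = -3 in → contributes +32.9541 in⁴
Total I = 72.4589 in⁴.
Radius of gyration: k = √(I/A) = √(72.4589 / 8.98) = 2.84059 in.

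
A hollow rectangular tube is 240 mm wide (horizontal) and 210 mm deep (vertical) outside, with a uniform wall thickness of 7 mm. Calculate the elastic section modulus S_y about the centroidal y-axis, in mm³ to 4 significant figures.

S_y ≈ 4.448 × 10⁵ mm³

Split into non-overlapping primitives; take the origin at the lower-left of the bounding box.
Outer rectangle: 240 × 210, A = 50 400 mm², x = 120 mm, Ī = 241 920 000 mm⁴.
Inner void (subtracted): 226 × 196, A = 44 296 mm², x = 120 mm, Ī = 188 538 541 mm⁴.
By symmetry the centroid is at mid-width, x̄ = 120 mm.
All pieces are centred on the centroidal y-axis, so I = ΣĪ (holes subtracted) = 53 381 459 mm⁴.
Extreme fibre distance c = 120 mm; S = I/c = 444 845 mm³.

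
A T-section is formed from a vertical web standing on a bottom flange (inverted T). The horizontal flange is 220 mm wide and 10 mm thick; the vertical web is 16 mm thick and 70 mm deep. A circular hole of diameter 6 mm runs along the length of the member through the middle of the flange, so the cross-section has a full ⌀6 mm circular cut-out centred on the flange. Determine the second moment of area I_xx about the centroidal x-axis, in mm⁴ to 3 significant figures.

Decompose the section into non-overlapping parts with the origin at the bottom-left of its bounding rectangle.
Flange: 220 × 10, A = 2 200 mm², y = 5 mm, Ī = 18 333 mm⁴.
Web: 16 × 70, A = 1 120 mm², y = 45 mm, Ī = 457 333 mm⁴.
Hole (subtracted): ⌀6, A = 28.274 mm², y = 5 mm, Ī = 63.617 mm⁴.
Centroid: ȳ = ΣA·y / ΣA = 18.61 mm.
Transfer each piece to the centroidal x-axis using Ī + A·d² with d = y − 18.61:
  flange: d = -13.61 mm → contributes +425 837 mm⁴
  web: d = 26.39 mm → contributes +1 237 344 mm⁴
  hole: d = -13.61 mm → contributes −5300.8 mm⁴
Total I = 1 657 880 mm⁴.

I_xx ≈ 1.66 × 10⁶ mm⁴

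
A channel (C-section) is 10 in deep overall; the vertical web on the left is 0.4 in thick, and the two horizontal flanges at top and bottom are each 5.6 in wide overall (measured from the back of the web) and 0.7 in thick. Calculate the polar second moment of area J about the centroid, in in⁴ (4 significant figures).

Break the section into simple shapes (no overlaps), measuring from the bottom-left corner of the bounding box.
Web: 0.4 × 10, A = 4 in², y = 5 in, Ī = 33.3333 in⁴.
Top flange (beyond web): 5.2 × 0.7, A = 3.64 in², y = 9.65 in, Ī = 0.148633 in⁴.
Bottom flange (beyond web): 5.2 × 0.7, A = 3.64 in², y = 0.35 in, Ī = 0.148633 in⁴.
By symmetry the centroid is at mid-height, ȳ = 5 in.
Transfer each piece to the centroidal x-axis using Ī + A·d² with d = y − 5:
  web: d = 0 in → contributes +33.3333 in⁴
  top flange (beyond web): d = 4.65 in → contributes +78.8545 in⁴
  bottom flange (beyond web): d = -4.65 in → contributes +78.8545 in⁴
Total I = 191.042 in⁴.
For the y-axis: x̄ = 2.00709 in.
Repeating about the centroidal y-axis gives I_y = 36.697 in⁴.
Polar second moment: J = I_x + I_y = 227.739 in⁴.

J ≈ 227.7 in⁴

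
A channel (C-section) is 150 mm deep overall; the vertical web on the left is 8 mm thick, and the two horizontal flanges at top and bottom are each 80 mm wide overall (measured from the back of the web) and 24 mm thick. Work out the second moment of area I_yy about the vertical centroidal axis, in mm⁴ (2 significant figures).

Treat the section as a set of non-overlapping primitives; coordinates are from the bounding-box lower-left.
Web: 8 × 150, A = 1 200 mm², x = 4 mm, Ī = 6 400 mm⁴.
Top flange (beyond web): 72 × 24, A = 1 728 mm², x = 44 mm, Ī = 746 496 mm⁴.
Bottom flange (beyond web): 72 × 24, A = 1 728 mm², x = 44 mm, Ī = 746 496 mm⁴.
Centroid: x̄ = ΣA·x / ΣA = 33.69 mm.
Transfer each piece to the vertical centroidal axis using Ī + A·d² with d = x − 33.69:
  web: d = -29.69 mm → contributes +1 064 247 mm⁴
  top flange (beyond web): d = 10.31 mm → contributes +930 150 mm⁴
  bottom flange (beyond web): d = 10.31 mm → contributes +930 150 mm⁴
Total I = 2 924 547 mm⁴.

I_yy ≈ 2.9 × 10⁶ mm⁴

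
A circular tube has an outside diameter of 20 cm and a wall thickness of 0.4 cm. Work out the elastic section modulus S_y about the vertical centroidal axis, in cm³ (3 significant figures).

S_y ≈ 118 cm³

Split into non-overlapping primitives; take the origin at the lower-left of the bounding box.
Outer circle: ⌀20, A = 314.16 cm², x = 10 cm, Ī = 7 854 cm⁴.
Bore (subtracted): ⌀19.2, A = 289.53 cm², x = 10 cm, Ī = 6670.8 cm⁴.
By symmetry the centroid is at mid-width, x̄ = 10 cm.
All pieces are centred on the vertical centroidal axis, so I = ΣĪ (holes subtracted) = 1183.2 cm⁴.
Extreme fibre distance c = 10 cm; S = I/c = 118.32 cm³.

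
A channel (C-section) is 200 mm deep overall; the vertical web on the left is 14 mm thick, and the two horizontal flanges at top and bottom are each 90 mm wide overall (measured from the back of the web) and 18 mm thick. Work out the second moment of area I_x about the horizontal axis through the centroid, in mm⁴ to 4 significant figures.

I_x ≈ 3.206 × 10⁷ mm⁴

Decompose the section into non-overlapping parts with the origin at the bottom-left of its bounding rectangle.
Web: 14 × 200, A = 2 800 mm², y = 100 mm, Ī = 9 333 333 mm⁴.
Top flange (beyond web): 76 × 18, A = 1 368 mm², y = 191 mm, Ī = 36 936 mm⁴.
Bottom flange (beyond web): 76 × 18, A = 1 368 mm², y = 9 mm, Ī = 36 936 mm⁴.
By symmetry the centroid is at mid-height, ȳ = 100 mm.
Transfer each piece to the horizontal axis through the centroid using Ī + A·d² with d = y − 100:
  web: d = 0 mm → contributes +9 333 333 mm⁴
  top flange (beyond web): d = 91 mm → contributes +11 365 344 mm⁴
  bottom flange (beyond web): d = -91 mm → contributes +11 365 344 mm⁴
Total I = 32 064 021 mm⁴.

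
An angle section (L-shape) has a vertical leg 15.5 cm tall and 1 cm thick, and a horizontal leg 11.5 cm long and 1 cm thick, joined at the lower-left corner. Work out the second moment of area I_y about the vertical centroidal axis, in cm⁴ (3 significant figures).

I_y ≈ 305 cm⁴

Decompose the section into non-overlapping parts with the origin at the bottom-left of its bounding rectangle.
Vertical leg: 1 × 15.5, A = 15.5 cm², x = 0.5 cm, Ī = 1.2917 cm⁴.
Horizontal leg (remainder): 10.5 × 1, A = 10.5 cm², x = 6.25 cm, Ī = 96.469 cm⁴.
Centroid: x̄ = ΣA·x / ΣA = 2.8221 cm.
Transfer each piece to the vertical centroidal axis using Ī + A·d² with d = x − 2.8221:
  vertical leg: d = -2.3221 cm → contributes +84.871 cm⁴
  horizontal leg (remainder): d = 3.4279 cm → contributes +219.85 cm⁴
Total I = 304.72 cm⁴.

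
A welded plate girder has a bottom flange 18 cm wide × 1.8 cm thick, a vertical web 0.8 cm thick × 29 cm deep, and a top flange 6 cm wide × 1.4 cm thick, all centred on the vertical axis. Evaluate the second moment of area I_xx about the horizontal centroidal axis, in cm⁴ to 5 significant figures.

I_xx ≈ 9106.9 cm⁴

Treat the section as a set of non-overlapping primitives; coordinates are from the bounding-box lower-left.
Bottom plate: 18 × 1.8, A = 32.4 cm², y = 0.9 cm, Ī = 8.748 cm⁴.
Web plate: 0.8 × 29, A = 23.2 cm², y = 16.3 cm, Ī = 1625.933 cm⁴.
Top plate: 6 × 1.4, A = 8.4 cm², y = 31.5 cm, Ī = 1.372 cm⁴.
Centroid: ȳ = ΣA·y / ΣA = 10.49875 cm.
Transfer each piece to the horizontal centroidal axis using Ī + A·d² with d = y − 10.49875:
  bottom plate: d = -9.59875 cm → contributes +2993.954 cm⁴
  web plate: d = 5.80125 cm → contributes +2406.718 cm⁴
  top plate: d = 21.00125 cm → contributes +3706.213 cm⁴
Total I = 9106.885 cm⁴.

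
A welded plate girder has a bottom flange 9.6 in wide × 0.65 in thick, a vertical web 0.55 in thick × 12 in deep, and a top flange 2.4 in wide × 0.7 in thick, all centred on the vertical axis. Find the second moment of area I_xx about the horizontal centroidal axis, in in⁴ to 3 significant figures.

I_xx ≈ 340 in⁴

Split into non-overlapping primitives; take the origin at the lower-left of the bounding box.
Bottom plate: 9.6 × 0.65, A = 6.24 in², y = 0.325 in, Ī = 0.2197 in⁴.
Web plate: 0.55 × 12, A = 6.6 in², y = 6.65 in, Ī = 79.2 in⁴.
Top plate: 2.4 × 0.7, A = 1.68 in², y = 13 in, Ī = 0.0686 in⁴.
Centroid: ȳ = ΣA·y / ΣA = 4.6665 in.
Transfer each piece to the horizontal centroidal axis using Ī + A·d² with d = y − 4.6665:
  bottom plate: d = -4.3415 in → contributes +117.84 in⁴
  web plate: d = 1.9835 in → contributes +105.17 in⁴
  top plate: d = 8.3335 in → contributes +116.74 in⁴
Total I = 339.74 in⁴.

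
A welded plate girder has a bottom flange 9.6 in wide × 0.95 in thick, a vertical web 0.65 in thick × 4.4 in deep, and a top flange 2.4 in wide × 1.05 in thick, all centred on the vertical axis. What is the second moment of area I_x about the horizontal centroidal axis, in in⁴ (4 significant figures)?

I_x ≈ 68.31 in⁴

Break the section into simple shapes (no overlaps), measuring from the bottom-left corner of the bounding box.
Bottom plate: 9.6 × 0.95, A = 9.12 in², y = 0.475 in, Ī = 0.6859 in⁴.
Web plate: 0.65 × 4.4, A = 2.86 in², y = 3.15 in, Ī = 4.61413 in⁴.
Top plate: 2.4 × 1.05, A = 2.52 in², y = 5.875 in, Ī = 0.231525 in⁴.
Centroid: ȳ = ΣA·y / ΣA = 1.9411 in.
Transfer each piece to the horizontal centroidal axis using Ī + A·d² with d = y − 1.9411:
  bottom plate: d = -1.4661 in → contributes +20.289 in⁴
  web plate: d = 1.2089 in → contributes +8.79383 in⁴
  top plate: d = 3.9339 in → contributes +39.2299 in⁴
Total I = 68.3127 in⁴.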